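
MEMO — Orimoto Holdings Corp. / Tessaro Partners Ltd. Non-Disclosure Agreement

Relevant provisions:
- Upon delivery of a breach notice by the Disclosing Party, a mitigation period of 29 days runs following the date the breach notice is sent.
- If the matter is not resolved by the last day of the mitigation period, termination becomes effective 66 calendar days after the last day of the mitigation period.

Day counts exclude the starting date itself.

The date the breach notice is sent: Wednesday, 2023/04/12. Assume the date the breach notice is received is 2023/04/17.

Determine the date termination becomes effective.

The last day of the mitigation period: 2023/04/12 + 29 days = 2023/05/11.
Adding 66 calendar days to 2023/05/11 gives 2023/07/16, which is the date termination becomes effective.

2023/07/16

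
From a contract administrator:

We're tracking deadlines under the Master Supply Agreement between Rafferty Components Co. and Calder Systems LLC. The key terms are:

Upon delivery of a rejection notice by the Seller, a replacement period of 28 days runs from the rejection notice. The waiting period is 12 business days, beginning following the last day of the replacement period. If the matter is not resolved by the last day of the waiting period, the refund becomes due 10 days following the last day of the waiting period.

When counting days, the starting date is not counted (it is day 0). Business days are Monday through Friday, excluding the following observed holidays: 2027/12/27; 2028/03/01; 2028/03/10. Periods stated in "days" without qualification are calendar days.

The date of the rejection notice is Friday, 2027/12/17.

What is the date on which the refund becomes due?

Adding 28 calendar days to 2027/12/17 gives 2028/01/14, which is the last day of the replacement period.
The last day of the waiting period: 12 business days after Friday, 2028/01/14, skipping weekends — Jan 17, Jan 18, Jan 19, Jan 20, …, Jan 28, Jan 31, Feb 1 — lands on Tuesday, 2028/02/01.
Adding 10 calendar days to 2028/02/01 gives 2028/02/11, which is the date on which the refund becomes due.

2028/02/11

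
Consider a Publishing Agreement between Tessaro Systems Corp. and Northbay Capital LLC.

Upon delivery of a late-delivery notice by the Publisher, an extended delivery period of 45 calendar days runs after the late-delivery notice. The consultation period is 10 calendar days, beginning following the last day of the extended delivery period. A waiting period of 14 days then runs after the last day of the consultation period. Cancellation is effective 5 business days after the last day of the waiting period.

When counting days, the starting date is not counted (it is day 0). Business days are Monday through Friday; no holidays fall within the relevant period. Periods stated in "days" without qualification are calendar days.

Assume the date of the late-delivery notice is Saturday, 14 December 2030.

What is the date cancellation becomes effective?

28 February 2031

The last day of the extended delivery period: 14 December 2030 + 45 days = 28 January 2031.
The last day of the consultation period: 10 calendar days after 28 January 2031 is 7 February 2031.
Adding 14 calendar days to 7 February 2031 gives 21 February 2031, which is the last day of the waiting period.
The date cancellation becomes effective: 5 business days after Friday, 21 February 2031, skipping weekends — Feb 24, Feb 25, Feb 26, Feb 27, Feb 28 — lands on Friday, 28 February 2031.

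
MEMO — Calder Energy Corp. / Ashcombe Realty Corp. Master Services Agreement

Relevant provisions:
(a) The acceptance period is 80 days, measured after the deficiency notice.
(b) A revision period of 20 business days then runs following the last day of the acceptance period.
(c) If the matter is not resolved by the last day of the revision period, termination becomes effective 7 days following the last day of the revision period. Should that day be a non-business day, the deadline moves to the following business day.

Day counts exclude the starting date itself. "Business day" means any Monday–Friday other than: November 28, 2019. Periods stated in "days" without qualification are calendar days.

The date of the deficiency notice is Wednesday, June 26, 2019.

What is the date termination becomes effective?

October 18, 2019

The last day of the acceptance period: 80 calendar days after June 26, 2019 is September 14, 2019.
From Saturday, September 14, 2019, 20 business days (Sep 16, Sep 17, Sep 18, Sep 19, …, Oct 9, Oct 10, Oct 11, skipping weekends) brings us to Friday, October 11, 2019, which is the last day of the revision period.
The date termination becomes effective: 7 calendar days after October 11, 2019 is October 18, 2019. October 18, 2019 is a Friday and is not a listed holiday, so no roll-forward applies.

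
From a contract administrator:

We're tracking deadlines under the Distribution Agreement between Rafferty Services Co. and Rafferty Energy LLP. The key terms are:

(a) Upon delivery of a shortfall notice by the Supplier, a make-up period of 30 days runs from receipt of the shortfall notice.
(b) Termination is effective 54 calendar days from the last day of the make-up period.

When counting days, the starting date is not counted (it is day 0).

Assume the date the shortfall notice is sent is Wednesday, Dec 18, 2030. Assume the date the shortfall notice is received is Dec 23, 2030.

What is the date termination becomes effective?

Mar 17, 2031

Adding 30 calendar days to Dec 23, 2030 gives Jan 22, 2031, which is the last day of the make-up period.
The date termination becomes effective: Jan 22, 2031 + 54 days = Mar 17, 2031.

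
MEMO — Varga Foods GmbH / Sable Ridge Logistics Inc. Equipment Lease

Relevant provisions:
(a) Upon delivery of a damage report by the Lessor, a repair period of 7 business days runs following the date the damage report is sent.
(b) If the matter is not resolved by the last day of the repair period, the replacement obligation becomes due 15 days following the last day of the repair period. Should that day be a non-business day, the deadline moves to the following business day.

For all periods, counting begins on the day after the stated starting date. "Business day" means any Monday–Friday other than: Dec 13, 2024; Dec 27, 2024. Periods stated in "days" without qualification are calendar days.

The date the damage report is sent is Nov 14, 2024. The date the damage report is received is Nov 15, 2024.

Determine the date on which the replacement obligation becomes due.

The last day of the repair period: 7 business days after Thursday, Nov 14, 2024, skipping weekends — Nov 15, Nov 18, Nov 19, Nov 20, Nov 21, Nov 22, Nov 25 — lands on Monday, Nov 25, 2024.
Adding 15 calendar days to Nov 25, 2024 gives Dec 10, 2024, which is the date on which the replacement obligation becomes due. Dec 10, 2024 is a Tuesday and is not a listed holiday, so no roll-forward applies.

Dec 10, 2024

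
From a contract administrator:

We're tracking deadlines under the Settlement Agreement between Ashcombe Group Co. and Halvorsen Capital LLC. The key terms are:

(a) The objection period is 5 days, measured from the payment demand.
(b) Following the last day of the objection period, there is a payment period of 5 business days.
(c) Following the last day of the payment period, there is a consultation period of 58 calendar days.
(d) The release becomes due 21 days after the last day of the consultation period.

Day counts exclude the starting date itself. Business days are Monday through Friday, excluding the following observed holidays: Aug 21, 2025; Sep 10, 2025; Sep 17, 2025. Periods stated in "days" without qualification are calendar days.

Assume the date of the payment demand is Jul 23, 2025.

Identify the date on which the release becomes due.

Adding 5 calendar days to Jul 23, 2025 gives Jul 28, 2025, which is the last day of the objection period.
The last day of the payment period: counting 5 business days from Monday, Jul 28, 2025 (Jul 29, Jul 30, Jul 31, Aug 1, Aug 4, skipping weekends) reaches Monday, Aug 4, 2025.
The last day of the consultation period: Aug 4, 2025 + 58 days = Oct 1, 2025.
Adding 21 calendar days to Oct 1, 2025 gives Oct 22, 2025, which is the date on which the release becomes due.

Oct 22, 2025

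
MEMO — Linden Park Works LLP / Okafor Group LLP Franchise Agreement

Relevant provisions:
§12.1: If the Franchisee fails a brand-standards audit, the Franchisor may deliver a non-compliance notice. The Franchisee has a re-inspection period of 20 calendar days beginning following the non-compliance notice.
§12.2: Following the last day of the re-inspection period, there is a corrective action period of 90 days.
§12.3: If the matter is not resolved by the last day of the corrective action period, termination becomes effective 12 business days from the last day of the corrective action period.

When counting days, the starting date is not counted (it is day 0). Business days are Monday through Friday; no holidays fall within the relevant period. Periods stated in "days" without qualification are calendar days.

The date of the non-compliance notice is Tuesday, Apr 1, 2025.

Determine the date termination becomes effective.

Aug 5, 2025

The last day of the re-inspection period: 20 calendar days after Apr 1, 2025 is Apr 21, 2025.
Adding 90 calendar days to Apr 21, 2025 gives Jul 20, 2025, which is the last day of the corrective action period.
From Sunday, Jul 20, 2025, 12 business days (Jul 21, Jul 22, Jul 23, Jul 24, …, Aug 1, Aug 4, Aug 5, skipping weekends) brings us to Tuesday, Aug 5, 2025, which is the date termination becomes effective.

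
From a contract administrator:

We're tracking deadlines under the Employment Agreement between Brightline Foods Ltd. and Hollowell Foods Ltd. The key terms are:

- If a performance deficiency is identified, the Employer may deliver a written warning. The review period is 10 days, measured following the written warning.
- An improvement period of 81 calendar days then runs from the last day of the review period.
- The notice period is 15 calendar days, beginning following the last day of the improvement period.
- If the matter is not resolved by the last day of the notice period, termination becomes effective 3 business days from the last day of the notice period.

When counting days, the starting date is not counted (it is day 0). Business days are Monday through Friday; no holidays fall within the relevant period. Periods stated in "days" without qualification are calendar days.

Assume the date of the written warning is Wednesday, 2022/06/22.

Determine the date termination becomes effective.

2022/10/11

The last day of the review period: 2022/06/22 + 10 days = 2022/07/02.
The last day of the improvement period: 2022/07/02 + 81 days = 2022/09/21.
Adding 15 calendar days to 2022/09/21 gives 2022/10/06, which is the last day of the notice period.
From Thursday, 2022/10/06, 3 business days (Oct 7, Oct 10, Oct 11, skipping weekends) brings us to Tuesday, 2022/10/11, which is the date termination becomes effective.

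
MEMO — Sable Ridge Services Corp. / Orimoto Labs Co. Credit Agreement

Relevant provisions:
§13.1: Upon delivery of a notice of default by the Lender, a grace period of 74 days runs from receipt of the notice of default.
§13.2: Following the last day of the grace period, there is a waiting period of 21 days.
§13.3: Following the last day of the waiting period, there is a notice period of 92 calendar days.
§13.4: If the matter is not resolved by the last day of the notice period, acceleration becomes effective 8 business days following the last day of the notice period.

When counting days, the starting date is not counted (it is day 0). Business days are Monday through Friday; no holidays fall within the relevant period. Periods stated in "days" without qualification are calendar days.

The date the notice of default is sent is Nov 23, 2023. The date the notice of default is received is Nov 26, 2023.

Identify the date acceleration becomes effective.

Jun 12, 2024

The last day of the grace period: Nov 26, 2023 + 74 days = Feb 8, 2024.
Adding 21 calendar days to Feb 8, 2024 gives Feb 29, 2024, which is the last day of the waiting period.
The last day of the notice period: Feb 29, 2024 + 92 days = May 31, 2024.
From Friday, May 31, 2024, 8 business days (Jun 3, Jun 4, Jun 5, Jun 6, Jun 7, Jun 10, Jun 11, Jun 12, skipping weekends) brings us to Wednesday, Jun 12, 2024, which is the date acceleration becomes effective.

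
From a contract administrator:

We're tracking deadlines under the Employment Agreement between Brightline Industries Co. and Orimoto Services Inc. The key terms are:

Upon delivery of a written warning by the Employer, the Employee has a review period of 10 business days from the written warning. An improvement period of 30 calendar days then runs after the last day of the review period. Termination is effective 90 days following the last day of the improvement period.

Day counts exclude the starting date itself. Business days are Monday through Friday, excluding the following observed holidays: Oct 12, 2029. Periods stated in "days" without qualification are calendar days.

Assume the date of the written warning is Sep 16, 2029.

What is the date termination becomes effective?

Jan 26, 2030

From Sunday, Sep 16, 2029, 10 business days (Sep 17, Sep 18, Sep 19, Sep 20, Sep 21, Sep 24, Sep 25, Sep 26, Sep 27, Sep 28, skipping weekends) brings us to Friday, Sep 28, 2029, which is the last day of the review period.
The last day of the improvement period: 30 calendar days after Sep 28, 2029 is Oct 28, 2029.
Adding 90 calendar days to Oct 28, 2029 gives Jan 26, 2030, which is the date termination becomes effective.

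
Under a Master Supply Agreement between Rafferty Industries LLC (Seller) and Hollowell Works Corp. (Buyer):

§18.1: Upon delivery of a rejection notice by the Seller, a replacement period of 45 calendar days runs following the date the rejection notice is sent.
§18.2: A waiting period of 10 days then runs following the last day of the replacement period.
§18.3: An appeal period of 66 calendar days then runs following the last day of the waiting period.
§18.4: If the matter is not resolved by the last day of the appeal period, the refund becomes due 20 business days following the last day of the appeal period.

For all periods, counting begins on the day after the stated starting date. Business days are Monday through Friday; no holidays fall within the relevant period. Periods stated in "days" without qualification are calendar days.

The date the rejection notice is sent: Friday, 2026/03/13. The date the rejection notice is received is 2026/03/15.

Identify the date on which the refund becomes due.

2026/08/07

The last day of the replacement period: 2026/03/13 + 45 days = 2026/04/27.
The last day of the waiting period: 2026/04/27 + 10 days = 2026/05/07.
The last day of the appeal period: 2026/05/07 + 66 days = 2026/07/12.
The date on which the refund becomes due: 20 business days after Sunday, 2026/07/12, skipping weekends — Jul 13, Jul 14, Jul 15, Jul 16, …, Aug 5, Aug 6, Aug 7 — lands on Friday, 2026/08/07.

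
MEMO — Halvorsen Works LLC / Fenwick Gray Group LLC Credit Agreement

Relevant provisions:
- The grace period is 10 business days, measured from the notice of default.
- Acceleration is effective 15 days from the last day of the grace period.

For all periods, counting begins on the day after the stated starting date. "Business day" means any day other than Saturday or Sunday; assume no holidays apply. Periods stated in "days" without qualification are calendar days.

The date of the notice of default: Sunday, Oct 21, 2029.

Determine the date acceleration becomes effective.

The last day of the grace period: counting 10 business days from Sunday, Oct 21, 2029 (Oct 22, Oct 23, Oct 24, Oct 25, Oct 26, Oct 29, Oct 30, Oct 31, Nov 1, Nov 2, skipping weekends) reaches Friday, Nov 2, 2029.
The date acceleration becomes effective: 15 calendar days after Nov 2, 2029 is Nov 17, 2029.

Nov 17, 2029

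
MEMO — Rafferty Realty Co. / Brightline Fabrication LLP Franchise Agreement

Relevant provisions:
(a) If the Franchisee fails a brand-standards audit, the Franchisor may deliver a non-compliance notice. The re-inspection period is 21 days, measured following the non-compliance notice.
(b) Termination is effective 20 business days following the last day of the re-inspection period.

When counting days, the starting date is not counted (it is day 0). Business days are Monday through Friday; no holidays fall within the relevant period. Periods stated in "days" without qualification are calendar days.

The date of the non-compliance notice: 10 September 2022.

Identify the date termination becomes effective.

28 October 2022

Adding 21 calendar days to 10 September 2022 gives 1 October 2022, which is the last day of the re-inspection period.
The date termination becomes effective: 20 business days after Saturday, 1 October 2022, skipping weekends — Oct 3, Oct 4, Oct 5, Oct 6, …, Oct 26, Oct 27, Oct 28 — lands on Friday, 28 October 2022.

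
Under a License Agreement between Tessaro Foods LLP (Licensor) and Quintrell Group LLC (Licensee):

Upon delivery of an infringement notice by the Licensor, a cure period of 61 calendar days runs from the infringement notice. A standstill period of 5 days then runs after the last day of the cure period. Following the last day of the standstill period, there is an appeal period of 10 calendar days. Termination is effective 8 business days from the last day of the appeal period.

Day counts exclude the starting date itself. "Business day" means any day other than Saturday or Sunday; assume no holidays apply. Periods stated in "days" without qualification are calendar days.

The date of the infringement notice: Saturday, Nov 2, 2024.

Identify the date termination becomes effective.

Jan 29, 2025

Adding 61 calendar days to Nov 2, 2024 gives Jan 2, 2025, which is the last day of the cure period.
The last day of the standstill period: 5 calendar days after Jan 2, 2025 is Jan 7, 2025.
The last day of the appeal period: 10 calendar days after Jan 7, 2025 is Jan 17, 2025.
The date termination becomes effective: 8 business days after Friday, Jan 17, 2025, skipping weekends — Jan 20, Jan 21, Jan 22, Jan 23, Jan 24, Jan 27, Jan 28, Jan 29 — lands on Wednesday, Jan 29, 2025.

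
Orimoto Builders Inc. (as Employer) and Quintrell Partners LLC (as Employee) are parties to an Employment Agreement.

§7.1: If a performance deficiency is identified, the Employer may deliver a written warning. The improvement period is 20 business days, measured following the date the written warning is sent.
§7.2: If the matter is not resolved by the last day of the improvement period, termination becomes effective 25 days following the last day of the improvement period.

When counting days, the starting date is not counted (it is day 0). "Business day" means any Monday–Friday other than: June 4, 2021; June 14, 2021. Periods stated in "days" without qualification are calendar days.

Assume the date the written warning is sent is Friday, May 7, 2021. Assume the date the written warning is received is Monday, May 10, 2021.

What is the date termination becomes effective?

From Friday, May 7, 2021, 20 business days (May 10, May 11, May 12, May 13, …, Jun 2, Jun 3, Jun 7, skipping weekends and the listed holiday on Jun 4) brings us to Monday, June 7, 2021, which is the last day of the improvement period.
Adding 25 calendar days to June 7, 2021 gives July 2, 2021, which is the date termination becomes effective.

July 2, 2021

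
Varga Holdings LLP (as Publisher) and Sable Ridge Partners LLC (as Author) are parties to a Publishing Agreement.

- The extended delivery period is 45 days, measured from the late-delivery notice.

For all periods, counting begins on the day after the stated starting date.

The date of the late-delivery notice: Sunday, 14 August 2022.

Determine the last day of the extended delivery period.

28 September 2022

The last day of the extended delivery period: 14 August 2022 + 45 days = 28 September 2022.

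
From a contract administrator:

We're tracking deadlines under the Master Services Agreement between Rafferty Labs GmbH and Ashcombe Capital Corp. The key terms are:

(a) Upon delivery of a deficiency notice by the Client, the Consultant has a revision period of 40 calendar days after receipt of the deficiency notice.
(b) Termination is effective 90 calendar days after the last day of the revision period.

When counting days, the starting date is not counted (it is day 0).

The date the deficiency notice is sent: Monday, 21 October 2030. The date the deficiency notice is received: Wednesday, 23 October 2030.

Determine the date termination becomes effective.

2 March 2031

Adding 40 calendar days to 23 October 2030 gives 2 December 2030, which is the last day of the revision period.
The date termination becomes effective: 2 December 2030 + 90 days = 2 March 2031.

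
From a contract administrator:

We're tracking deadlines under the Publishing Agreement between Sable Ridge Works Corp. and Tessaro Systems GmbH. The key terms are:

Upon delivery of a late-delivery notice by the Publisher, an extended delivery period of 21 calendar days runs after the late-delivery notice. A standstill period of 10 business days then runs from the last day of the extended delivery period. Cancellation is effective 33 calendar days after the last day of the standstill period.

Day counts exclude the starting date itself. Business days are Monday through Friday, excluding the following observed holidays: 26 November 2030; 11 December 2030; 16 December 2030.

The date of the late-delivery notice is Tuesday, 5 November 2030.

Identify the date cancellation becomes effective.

12 January 2031

Adding 21 calendar days to 5 November 2030 gives 26 November 2030, which is the last day of the extended delivery period.
The last day of the standstill period: counting 10 business days from Tuesday, 26 November 2030 (Nov 27, Nov 28, Nov 29, Dec 2, Dec 3, Dec 4, Dec 5, Dec 6, Dec 9, Dec 10, skipping weekends) reaches Tuesday, 10 December 2030.
The date cancellation becomes effective: 10 December 2030 + 33 days = 12 January 2031.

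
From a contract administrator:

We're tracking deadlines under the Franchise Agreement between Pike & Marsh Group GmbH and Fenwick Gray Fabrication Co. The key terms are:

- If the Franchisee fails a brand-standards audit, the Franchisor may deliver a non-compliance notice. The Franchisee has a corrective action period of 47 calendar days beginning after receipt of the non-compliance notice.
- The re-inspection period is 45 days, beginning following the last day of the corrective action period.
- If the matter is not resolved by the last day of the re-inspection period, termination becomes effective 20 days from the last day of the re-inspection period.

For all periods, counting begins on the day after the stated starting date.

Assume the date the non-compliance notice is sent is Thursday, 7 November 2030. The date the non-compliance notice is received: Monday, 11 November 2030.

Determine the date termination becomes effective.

The last day of the corrective action period: 11 November 2030 + 47 days = 28 December 2030.
The last day of the re-inspection period: 28 December 2030 + 45 days = 11 February 2031.
Adding 20 calendar days to 11 February 2031 gives 3 March 2031, which is the date termination becomes effective.

3 March 2031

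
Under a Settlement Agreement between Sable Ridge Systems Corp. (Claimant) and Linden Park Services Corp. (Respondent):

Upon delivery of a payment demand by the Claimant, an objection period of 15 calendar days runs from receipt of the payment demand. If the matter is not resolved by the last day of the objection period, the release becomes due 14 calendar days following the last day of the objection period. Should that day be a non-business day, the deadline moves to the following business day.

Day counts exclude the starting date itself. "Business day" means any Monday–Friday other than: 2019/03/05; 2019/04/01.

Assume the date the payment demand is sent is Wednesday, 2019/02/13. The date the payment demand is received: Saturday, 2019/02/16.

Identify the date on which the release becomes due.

2019/03/18

The last day of the objection period: 2019/02/16 + 15 days = 2019/03/03.
The date on which the release becomes due: 14 calendar days after 2019/03/03 is 2019/03/17. That falls on a Sunday, so it rolls to the next business day, Monday, 2019/03/18.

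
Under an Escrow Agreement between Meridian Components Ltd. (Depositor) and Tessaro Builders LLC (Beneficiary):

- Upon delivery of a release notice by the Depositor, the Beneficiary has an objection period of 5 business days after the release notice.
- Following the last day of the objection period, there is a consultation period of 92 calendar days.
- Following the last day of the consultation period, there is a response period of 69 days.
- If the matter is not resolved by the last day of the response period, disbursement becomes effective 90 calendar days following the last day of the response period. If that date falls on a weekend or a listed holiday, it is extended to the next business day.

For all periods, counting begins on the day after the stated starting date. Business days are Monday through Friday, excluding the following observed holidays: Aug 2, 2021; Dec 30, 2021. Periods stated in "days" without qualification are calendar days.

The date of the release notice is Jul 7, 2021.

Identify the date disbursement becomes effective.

The last day of the objection period: 5 business days after Wednesday, Jul 7, 2021, skipping weekends — Jul 8, Jul 9, Jul 12, Jul 13, Jul 14 — lands on Wednesday, Jul 14, 2021.
Adding 92 calendar days to Jul 14, 2021 gives Oct 14, 2021, which is the last day of the consultation period.
Adding 69 calendar days to Oct 14, 2021 gives Dec 22, 2021, which is the last day of the response period.
The date disbursement becomes effective: 90 calendar days after Dec 22, 2021 is Mar 22, 2022. Mar 22, 2022 is a Tuesday and is not a listed holiday, so no roll-forward applies.

Mar 22, 2022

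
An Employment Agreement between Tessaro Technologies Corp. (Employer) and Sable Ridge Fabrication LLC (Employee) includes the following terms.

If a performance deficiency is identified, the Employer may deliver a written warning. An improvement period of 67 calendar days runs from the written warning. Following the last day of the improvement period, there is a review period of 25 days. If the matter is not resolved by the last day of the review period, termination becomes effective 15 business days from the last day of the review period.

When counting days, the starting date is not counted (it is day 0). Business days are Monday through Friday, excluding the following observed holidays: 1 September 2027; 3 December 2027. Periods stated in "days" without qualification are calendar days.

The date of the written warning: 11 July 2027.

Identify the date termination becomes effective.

The last day of the improvement period: 11 July 2027 + 67 days = 16 September 2027.
The last day of the review period: 25 calendar days after 16 September 2027 is 11 October 2027.
The date termination becomes effective: counting 15 business days from Monday, 11 October 2027 (Oct 12, Oct 13, Oct 14, Oct 15, …, Oct 28, Oct 29, Nov 1, skipping weekends) reaches Monday, 1 November 2027.

1 November 2027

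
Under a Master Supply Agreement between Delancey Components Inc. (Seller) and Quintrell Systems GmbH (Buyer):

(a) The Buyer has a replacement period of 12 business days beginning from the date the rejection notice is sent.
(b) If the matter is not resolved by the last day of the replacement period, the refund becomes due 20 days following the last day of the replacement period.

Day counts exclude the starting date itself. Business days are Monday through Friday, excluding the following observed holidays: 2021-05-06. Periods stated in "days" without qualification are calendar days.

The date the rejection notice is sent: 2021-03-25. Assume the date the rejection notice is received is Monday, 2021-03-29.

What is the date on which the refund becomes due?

From Thursday, 2021-03-25, 12 business days (Mar 26, Mar 29, Mar 30, Mar 31, …, Apr 8, Apr 9, Apr 12, skipping weekends) brings us to Monday, 2021-04-12, which is the last day of the replacement period.
Adding 20 calendar days to 2021-04-12 gives 2021-05-02, which is the date on which the refund becomes due.

2021-05-02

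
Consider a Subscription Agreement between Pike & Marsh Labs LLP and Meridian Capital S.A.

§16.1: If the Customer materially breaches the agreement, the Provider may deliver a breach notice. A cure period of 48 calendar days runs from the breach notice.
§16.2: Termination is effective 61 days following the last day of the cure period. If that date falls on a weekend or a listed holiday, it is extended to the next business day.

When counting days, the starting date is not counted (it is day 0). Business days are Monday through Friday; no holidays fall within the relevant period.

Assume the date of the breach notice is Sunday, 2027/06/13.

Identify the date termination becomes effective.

The last day of the cure period: 48 calendar days after 2027/06/13 is 2027/07/31.
The date termination becomes effective: 61 calendar days after 2027/07/31 is 2027/09/30. 2027/09/30 is a Thursday, so no roll-forward applies.

2027/09/30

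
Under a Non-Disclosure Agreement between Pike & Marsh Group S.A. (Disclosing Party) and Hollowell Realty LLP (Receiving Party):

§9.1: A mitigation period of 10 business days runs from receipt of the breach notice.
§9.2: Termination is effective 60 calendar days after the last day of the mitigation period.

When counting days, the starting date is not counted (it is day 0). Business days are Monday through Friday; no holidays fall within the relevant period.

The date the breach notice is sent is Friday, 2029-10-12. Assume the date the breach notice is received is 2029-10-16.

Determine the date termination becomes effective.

The last day of the mitigation period: 10 business days after Tuesday, 2029-10-16, skipping weekends — Oct 17, Oct 18, Oct 19, Oct 22, Oct 23, Oct 24, Oct 25, Oct 26, Oct 29, Oct 30 — lands on Tuesday, 2029-10-30.
Adding 60 calendar days to 2029-10-30 gives 2029-12-29, which is the date termination becomes effective.

2029-12-29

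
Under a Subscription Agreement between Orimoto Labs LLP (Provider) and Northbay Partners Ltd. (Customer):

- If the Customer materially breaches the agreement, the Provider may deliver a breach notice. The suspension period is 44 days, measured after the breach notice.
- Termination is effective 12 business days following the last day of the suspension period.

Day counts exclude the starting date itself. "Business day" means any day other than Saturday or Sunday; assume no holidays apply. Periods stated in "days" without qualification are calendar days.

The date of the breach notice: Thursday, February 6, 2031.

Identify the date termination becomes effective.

April 8, 2031

The last day of the suspension period: 44 calendar days after February 6, 2031 is March 22, 2031.
The date termination becomes effective: counting 12 business days from Saturday, March 22, 2031 (Mar 24, Mar 25, Mar 26, Mar 27, …, Apr 4, Apr 7, Apr 8, skipping weekends) reaches Tuesday, April 8, 2031.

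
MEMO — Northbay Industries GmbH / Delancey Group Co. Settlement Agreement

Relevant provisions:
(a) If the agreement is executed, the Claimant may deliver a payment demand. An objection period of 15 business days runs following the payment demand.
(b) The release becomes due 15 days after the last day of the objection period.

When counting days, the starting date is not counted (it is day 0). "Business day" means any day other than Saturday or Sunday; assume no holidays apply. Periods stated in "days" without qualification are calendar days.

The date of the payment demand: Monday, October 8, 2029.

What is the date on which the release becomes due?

The last day of the objection period: 15 business days after Monday, October 8, 2029, skipping weekends — Oct 9, Oct 10, Oct 11, Oct 12, …, Oct 25, Oct 26, Oct 29 — lands on Monday, October 29, 2029.
Adding 15 calendar days to October 29, 2029 gives November 13, 2029, which is the date on which the release becomes due.

November 13, 2029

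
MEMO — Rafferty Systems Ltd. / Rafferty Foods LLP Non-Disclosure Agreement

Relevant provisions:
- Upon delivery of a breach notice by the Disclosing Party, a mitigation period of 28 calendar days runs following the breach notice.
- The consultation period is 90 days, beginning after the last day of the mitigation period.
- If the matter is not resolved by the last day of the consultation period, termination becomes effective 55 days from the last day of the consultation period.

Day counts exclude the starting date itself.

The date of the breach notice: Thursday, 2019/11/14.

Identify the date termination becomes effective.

2020/05/05

The last day of the mitigation period: 28 calendar days after 2019/11/14 is 2019/12/12.
The last day of the consultation period: 90 calendar days after 2019/12/12 is 2020/03/11.
The date termination becomes effective: 55 calendar days after 2020/03/11 is 2020/05/05.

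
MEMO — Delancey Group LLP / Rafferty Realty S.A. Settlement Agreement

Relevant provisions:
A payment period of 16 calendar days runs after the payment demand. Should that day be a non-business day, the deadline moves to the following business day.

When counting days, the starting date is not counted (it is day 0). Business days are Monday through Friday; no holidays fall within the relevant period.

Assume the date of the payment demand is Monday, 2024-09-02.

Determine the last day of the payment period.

2024-09-18

The last day of the payment period: 2024-09-02 + 16 days = 2024-09-18. 2024-09-18 is a Wednesday, so no roll-forward applies.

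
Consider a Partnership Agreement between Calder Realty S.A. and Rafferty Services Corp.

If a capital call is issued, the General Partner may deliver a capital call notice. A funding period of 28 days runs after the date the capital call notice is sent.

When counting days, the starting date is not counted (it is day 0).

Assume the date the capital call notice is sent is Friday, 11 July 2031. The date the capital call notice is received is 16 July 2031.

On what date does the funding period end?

8 August 2031

The last day of the funding period: 11 July 2031 + 28 days = 8 August 2031.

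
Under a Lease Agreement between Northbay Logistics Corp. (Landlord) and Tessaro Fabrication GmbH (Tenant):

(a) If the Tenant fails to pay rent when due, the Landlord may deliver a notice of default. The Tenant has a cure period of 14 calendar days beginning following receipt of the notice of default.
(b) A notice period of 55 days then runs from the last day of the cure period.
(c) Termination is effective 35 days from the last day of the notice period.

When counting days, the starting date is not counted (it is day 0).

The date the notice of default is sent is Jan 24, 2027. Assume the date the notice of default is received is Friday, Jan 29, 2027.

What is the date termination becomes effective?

Adding 14 calendar days to Jan 29, 2027 gives Feb 12, 2027, which is the last day of the cure period.
Adding 55 calendar days to Feb 12, 2027 gives Apr 8, 2027, which is the last day of the notice period.
Adding 35 calendar days to Apr 8, 2027 gives May 13, 2027, which is the date termination becomes effective.

May 13, 2027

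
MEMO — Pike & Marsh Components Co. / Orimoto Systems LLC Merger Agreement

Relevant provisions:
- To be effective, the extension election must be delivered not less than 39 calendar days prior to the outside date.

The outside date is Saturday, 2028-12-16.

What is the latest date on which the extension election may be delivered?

Counting back 39 calendar days from 2028-12-16 gives 2028-11-07.

2028-11-07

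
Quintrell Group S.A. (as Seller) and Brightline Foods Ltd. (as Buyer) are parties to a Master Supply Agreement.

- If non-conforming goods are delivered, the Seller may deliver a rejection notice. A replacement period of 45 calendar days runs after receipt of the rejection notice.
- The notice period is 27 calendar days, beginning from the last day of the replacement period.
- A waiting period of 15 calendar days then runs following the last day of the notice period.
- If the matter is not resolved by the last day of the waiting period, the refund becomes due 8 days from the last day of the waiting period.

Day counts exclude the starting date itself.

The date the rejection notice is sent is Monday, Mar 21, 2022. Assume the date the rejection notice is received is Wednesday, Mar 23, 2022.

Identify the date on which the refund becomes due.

Jun 26, 2022

Adding 45 calendar days to Mar 23, 2022 gives May 7, 2022, which is the last day of the replacement period.
The last day of the notice period: May 7, 2022 + 27 days = Jun 3, 2022.
Adding 15 calendar days to Jun 3, 2022 gives Jun 18, 2022, which is the last day of the waiting period.
The date on which the refund becomes due: 8 calendar days after Jun 18, 2022 is Jun 26, 2022.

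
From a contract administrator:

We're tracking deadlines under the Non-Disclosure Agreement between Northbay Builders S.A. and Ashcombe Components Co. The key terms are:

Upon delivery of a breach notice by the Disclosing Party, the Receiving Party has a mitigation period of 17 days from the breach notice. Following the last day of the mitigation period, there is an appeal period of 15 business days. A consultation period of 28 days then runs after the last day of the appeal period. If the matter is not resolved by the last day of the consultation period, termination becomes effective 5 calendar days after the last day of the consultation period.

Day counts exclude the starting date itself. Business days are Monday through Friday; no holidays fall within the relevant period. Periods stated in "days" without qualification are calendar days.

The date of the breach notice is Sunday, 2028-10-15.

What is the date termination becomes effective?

The last day of the mitigation period: 2028-10-15 + 17 days = 2028-11-01.
From Wednesday, 2028-11-01, 15 business days (Nov 2, Nov 3, Nov 6, Nov 7, …, Nov 20, Nov 21, Nov 22, skipping weekends) brings us to Wednesday, 2028-11-22, which is the last day of the appeal period.
The last day of the consultation period: 2028-11-22 + 28 days = 2028-12-20.
The date termination becomes effective: 5 calendar days after 2028-12-20 is 2028-12-25.

2028-12-25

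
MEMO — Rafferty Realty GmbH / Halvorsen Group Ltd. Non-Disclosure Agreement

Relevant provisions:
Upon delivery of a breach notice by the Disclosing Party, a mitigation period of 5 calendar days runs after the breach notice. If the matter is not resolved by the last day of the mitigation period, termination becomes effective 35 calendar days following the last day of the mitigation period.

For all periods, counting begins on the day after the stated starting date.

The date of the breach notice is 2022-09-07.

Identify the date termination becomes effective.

The last day of the mitigation period: 5 calendar days after 2022-09-07 is 2022-09-12.
The date termination becomes effective: 35 calendar days after 2022-09-12 is 2022-10-17.

2022-10-17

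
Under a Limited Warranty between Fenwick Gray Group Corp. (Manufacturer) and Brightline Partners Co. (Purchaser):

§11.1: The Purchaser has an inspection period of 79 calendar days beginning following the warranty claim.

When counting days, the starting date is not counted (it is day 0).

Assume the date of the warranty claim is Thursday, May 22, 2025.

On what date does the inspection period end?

August 9, 2025

The last day of the inspection period: May 22, 2025 + 79 days = August 9, 2025.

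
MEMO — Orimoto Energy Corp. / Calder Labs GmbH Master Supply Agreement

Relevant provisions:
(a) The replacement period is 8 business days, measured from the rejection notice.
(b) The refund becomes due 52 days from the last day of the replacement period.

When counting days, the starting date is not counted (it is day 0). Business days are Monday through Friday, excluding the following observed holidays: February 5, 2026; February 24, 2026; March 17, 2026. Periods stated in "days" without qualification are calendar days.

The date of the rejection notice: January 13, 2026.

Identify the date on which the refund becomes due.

March 16, 2026

The last day of the replacement period: counting 8 business days from Tuesday, January 13, 2026 (Jan 14, Jan 15, Jan 16, Jan 19, Jan 20, Jan 21, Jan 22, Jan 23, skipping weekends) reaches Friday, January 23, 2026.
The date on which the refund becomes due: 52 calendar days after January 23, 2026 is March 16, 2026.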